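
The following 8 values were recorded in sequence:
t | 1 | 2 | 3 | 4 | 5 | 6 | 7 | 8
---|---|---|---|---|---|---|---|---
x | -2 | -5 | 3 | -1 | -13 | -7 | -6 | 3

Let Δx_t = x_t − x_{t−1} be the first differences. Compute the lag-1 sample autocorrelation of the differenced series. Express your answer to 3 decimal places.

First differences Δx: -3, 8, -4, -12, 6, 1, 9
Mean of differences = 0.7143
Numerator Σ(Δx_t−Δx̄)(Δx_{t+1}−Δx̄) = -64.7959
Denominator Σ(Δx_t−Δx̄)² = 347.4286
r_1(Δx) = -64.7959 / 347.4286 = -0.187

-0.187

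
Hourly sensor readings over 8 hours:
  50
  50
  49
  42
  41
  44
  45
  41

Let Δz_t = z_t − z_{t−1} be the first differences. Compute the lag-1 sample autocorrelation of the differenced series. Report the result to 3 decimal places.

First differences Δz: 0, -1, -7, -1, 3, 1, -4
Mean of differences = -1.2857
Numerator Σ(Δz_t−Δz̄)(Δz_{t+1}−Δz̄) = 1.9184
Denominator Σ(Δz_t−Δz̄)² = 65.4286
r_1(Δz) = 1.9184 / 65.4286 = 0.029

0.029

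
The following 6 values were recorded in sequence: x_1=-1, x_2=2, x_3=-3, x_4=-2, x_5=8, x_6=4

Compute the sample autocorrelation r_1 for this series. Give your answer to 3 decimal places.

0.064

Mean x̄ = (-1 + 2 − 3 − 2 + 8 + 4)/6 = 1.3333
Deviations from mean: -2.3333, 0.6667, -4.3333, -3.3333, 6.6667, 2.6667
Σ(x_t−x̄)(x_{t+1}−x̄) = (-1.5556) + (-2.8889) + (14.4444) + (-22.2222) + (17.7778) = 5.5556
Denominator Σ(x_t−x̄)² = 87.3333
r_1 = 5.5556 / 87.3333 = 0.064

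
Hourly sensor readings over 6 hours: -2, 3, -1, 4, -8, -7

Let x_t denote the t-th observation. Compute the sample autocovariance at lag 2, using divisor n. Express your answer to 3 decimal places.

Mean x̄ = (-2 + 3 − 1 + 4 − 8 − 7)/6 = -1.8333
Σ_{t=1}^{4}(x_t−x̄)(x_{t+2}−x̄) = -7.2222
γ_2 = -7.2222 / 6 = -1.204

-1.204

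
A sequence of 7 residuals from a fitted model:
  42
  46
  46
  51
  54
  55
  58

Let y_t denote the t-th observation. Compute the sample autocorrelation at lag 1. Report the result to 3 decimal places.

0.533

Mean ȳ = (42 + 46 + 46 + 51 + 54 + 55 + 58)/7 = 50.2857
Deviations from mean: -8.2857, -4.2857, -4.2857, 0.7143, 3.7143, 4.7143, 7.7143
Σ(y_t−ȳ)(y_{t+1}−ȳ) = (35.5102) + (18.3673) + (-3.0612) + (2.6531) + (17.5102) + (36.3673) = 107.3469
Denominator Σ(y_t−ȳ)² = 201.4286
r_1 = 107.3469 / 201.4286 = 0.533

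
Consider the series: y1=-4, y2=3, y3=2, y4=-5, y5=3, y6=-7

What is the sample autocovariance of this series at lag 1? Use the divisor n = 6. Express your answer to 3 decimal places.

Mean ȳ = (-4 + 3 + 2 − 5 + 3 − 7)/6 = -1.3333
Σ_{t=1}^{5}(y_t−ȳ)(y_{t+1}−ȳ) = -49.7778
γ_1 = -49.7778 / 6 = -8.296

-8.296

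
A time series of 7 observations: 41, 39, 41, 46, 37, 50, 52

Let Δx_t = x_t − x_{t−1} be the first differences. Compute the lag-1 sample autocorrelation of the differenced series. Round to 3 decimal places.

-0.575

First differences Δx: -2, 2, 5, -9, 13, 2
Mean of differences = 1.8333
Numerator Σ(Δx_t−Δx̄)(Δx_{t+1}−Δx̄) = -153.5278
Denominator Σ(Δx_t−Δx̄)² = 266.8333
r_1(Δx) = -153.5278 / 266.8333 = -0.575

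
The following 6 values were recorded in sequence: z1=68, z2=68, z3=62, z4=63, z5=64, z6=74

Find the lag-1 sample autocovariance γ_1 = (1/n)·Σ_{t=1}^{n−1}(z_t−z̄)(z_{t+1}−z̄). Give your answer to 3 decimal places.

0.208

Mean z̄ = (68 + 68 + 62 + 63 + 64 + 74)/6 = 66.5000
Σ_{t=1}^{5}(z_t−z̄)(z_{t+1}−z̄) = 1.2500
γ_1 = 1.2500 / 6 = 0.208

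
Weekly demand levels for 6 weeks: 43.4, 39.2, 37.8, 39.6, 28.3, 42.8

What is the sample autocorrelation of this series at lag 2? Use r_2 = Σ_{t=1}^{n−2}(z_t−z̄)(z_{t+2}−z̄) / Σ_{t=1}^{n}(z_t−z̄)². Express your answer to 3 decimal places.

Mean z̄ = (43.4 + 39.2 + 37.8 + 39.6 + 28.3 + 42.8)/6 = 38.5167
Deviations from mean: 4.8833, 0.6833, -0.7167, 1.0833, -10.2167, 4.2833
Numerator Σ_{t=1}^{4}(z_t−z̄)(z_{t+2}−z̄) = 9.2028
Denominator Σ(z_t−z̄)² = 148.7283
r_2 = 9.2028 / 148.7283 = 0.062

0.062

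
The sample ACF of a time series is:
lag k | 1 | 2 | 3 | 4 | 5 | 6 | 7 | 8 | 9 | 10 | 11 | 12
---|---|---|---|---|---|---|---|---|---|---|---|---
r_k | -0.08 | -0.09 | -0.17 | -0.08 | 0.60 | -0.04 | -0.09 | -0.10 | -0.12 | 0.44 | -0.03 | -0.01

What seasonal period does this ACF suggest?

The largest autocorrelation is r_5 = 0.60, with a weaker echo at lag 10 (0.44); the remaining lags stay at or below -0.01.
The dominant spike at lag 5 indicates a seasonal period of 5.

5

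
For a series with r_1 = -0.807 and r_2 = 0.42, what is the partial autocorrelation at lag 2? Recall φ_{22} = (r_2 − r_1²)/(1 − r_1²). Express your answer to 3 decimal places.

φ_{22} = (r_2 − r_1²) / (1 − r_1²)
r_1² = (-0.807)² = 0.651249
Numerator = 0.42 − 0.6512 = -0.2312; denominator = 1 − 0.6512 = 0.3488
φ_{22} = -0.2312 / 0.3488 = -0.663

-0.663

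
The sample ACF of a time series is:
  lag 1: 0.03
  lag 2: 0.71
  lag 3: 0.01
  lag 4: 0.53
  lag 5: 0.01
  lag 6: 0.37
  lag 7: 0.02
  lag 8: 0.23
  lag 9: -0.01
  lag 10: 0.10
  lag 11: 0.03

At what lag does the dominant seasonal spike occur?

2

The largest autocorrelation is r_2 = 0.71, with weaker echoes at lags 4 (0.53), 6 (0.37) and 8 (0.23); the remaining lags stay at or below 0.10.
The dominant spike at lag 2 indicates a seasonal period of 2.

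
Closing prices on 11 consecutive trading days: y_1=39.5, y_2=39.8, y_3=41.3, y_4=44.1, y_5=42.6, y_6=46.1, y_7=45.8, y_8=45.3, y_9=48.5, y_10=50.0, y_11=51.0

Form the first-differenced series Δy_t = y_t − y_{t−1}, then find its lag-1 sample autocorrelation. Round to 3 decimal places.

First differences Δy: 0.3, 1.5, 2.8, -1.5, 3.5, -0.3, -0.5, 3.2, 1.5, 1.0
Mean of differences = 1.1500
Numerator Σ(Δy_t−Δȳ)(Δy_{t+1}−Δȳ) = -14.0525
Denominator Σ(Δy_t−Δȳ)² = 25.2850
r_1(Δy) = -14.0525 / 25.2850 = -0.556

-0.556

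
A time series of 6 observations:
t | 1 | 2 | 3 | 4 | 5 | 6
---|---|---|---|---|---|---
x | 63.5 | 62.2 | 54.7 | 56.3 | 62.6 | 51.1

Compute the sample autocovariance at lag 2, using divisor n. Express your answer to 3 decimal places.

-4.510

Mean x̄ = (63.5 + 62.2 + 54.7 + 56.3 + 62.6 + 51.1)/6 = 58.4000
Σ_{t=1}^{4}(x_t−x̄)(x_{t+2}−x̄) = -27.0600
γ_2 = -27.0600 / 6 = -4.510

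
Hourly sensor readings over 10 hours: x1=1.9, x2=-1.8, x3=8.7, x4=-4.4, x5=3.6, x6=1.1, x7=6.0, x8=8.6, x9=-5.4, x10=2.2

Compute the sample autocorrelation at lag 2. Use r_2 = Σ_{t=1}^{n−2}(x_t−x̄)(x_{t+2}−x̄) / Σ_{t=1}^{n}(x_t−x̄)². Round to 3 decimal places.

0.054

Mean x̄ = (1.9 − 1.8 + 8.7 − 4.4 + 3.6 + 1.1 + 6.0 + 8.6 − 5.4 + 2.2)/10 = 2.0500
Numerator Σ_{t=1}^{8}(x_t−x̄)(x_{t+2}−x̄) = 11.7250
Denominator Σ(x_t−x̄)² = 218.0050
r_2 = 11.7250 / 218.0050 = 0.054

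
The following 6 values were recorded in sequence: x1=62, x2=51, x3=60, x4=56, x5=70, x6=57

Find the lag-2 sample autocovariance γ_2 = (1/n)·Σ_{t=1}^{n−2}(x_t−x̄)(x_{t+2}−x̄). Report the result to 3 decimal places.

7.407

Mean x̄ = (62 + 51 + 60 + 56 + 70 + 57)/6 = 59.3333
Deviations: 2.6667, -8.3333, 0.6667, -3.3333, 10.6667, -2.3333
Σ_{t=1}^{4}(x_t−x̄)(x_{t+2}−x̄) = 44.4444
γ_2 = 44.4444 / 6 = 7.407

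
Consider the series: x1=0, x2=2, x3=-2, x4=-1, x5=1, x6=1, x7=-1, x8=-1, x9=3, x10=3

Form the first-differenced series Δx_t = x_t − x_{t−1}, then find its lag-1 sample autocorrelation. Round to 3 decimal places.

First differences Δx: 2, -4, 1, 2, 0, -2, 0, 4, 0
Mean of differences = 0.3333
Numerator Σ(Δx_t−Δx̄)(Δx_{t+1}−Δx̄) = -10.4444
Denominator Σ(Δx_t−Δx̄)² = 44.0000
r_1(Δx) = -10.4444 / 44.0000 = -0.237

-0.237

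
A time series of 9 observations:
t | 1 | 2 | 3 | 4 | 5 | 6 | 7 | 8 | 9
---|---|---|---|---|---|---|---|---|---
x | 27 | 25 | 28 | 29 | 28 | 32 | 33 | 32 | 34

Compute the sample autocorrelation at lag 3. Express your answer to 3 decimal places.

Mean x̄ = (27 + 25 + 28 + 29 + 28 + 32 + 33 + 32 + 34)/9 = 29.7778
Numerator Σ_{t=1}^{6}(x_t−x̄)(x_{t+3}−x̄) = 9.6296
Denominator Σ(x_t−x̄)² = 75.5556
r_3 = 9.6296 / 75.5556 = 0.127

0.127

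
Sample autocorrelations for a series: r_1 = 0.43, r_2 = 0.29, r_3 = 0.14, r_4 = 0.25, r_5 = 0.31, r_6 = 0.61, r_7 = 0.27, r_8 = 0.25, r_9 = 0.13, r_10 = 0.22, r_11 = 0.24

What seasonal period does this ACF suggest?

The largest autocorrelation is r_6 = 0.61; the remaining lags stay at or below 0.43. The elevated value at lag 1 (0.43), dropping to 0.29 at lag 2, reflects decaying short-term dependence rather than seasonality.
The dominant spike at lag 6 indicates a seasonal period of 6.

6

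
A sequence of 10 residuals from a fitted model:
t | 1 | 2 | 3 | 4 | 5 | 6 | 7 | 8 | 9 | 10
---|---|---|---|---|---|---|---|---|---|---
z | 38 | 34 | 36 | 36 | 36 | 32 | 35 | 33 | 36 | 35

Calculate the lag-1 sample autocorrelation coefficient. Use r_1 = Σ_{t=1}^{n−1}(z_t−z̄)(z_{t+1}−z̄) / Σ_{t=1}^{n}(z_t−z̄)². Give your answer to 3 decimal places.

-0.253

Mean z̄ = (38 + 34 + 36 + 36 + 36 + 32 + 35 + 33 + 36 + 35)/10 = 35.1000
Numerator Σ_{t=1}^{9}(z_t−z̄)(z_{t+1}−z̄) = -6.8100
Denominator Σ(z_t−z̄)² = 26.9000
r_1 = -6.8100 / 26.9000 = -0.253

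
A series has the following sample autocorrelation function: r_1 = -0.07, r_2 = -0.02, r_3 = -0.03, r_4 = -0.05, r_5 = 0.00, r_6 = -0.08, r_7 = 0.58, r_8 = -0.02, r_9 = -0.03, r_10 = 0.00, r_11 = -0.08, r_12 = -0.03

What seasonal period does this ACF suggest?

The largest autocorrelation is r_7 = 0.58; the remaining lags stay at or below 0.00.
The dominant spike at lag 7 indicates a seasonal period of 7.

7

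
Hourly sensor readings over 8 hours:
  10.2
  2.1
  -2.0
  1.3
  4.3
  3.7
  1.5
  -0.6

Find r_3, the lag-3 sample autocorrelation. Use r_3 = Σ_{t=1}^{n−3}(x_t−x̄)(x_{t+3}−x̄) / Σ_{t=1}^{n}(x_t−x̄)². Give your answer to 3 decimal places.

-0.205

Mean x̄ = (10.2 + 2.1 − 2.0 + 1.3 + 4.3 + 3.7 + 1.5 − 0.6)/8 = 2.5625
Deviations from mean: 7.6375, -0.4625, -4.5625, -1.2625, 1.7375, 1.1375, -1.0625, -3.1625
Numerator Σ_{t=1}^{5}(x_t−x̄)(x_{t+3}−x̄) = -19.7892
Denominator Σ(x_t−x̄)² = 96.3988
r_3 = -19.7892 / 96.3988 = -0.205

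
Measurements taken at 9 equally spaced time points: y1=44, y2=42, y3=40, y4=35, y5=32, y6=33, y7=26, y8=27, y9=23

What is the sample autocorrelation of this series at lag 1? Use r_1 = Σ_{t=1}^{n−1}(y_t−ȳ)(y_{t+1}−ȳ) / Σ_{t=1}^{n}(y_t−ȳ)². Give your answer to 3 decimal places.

Mean ȳ = (44 + 42 + 40 + 35 + 32 + 33 + 26 + 27 + 23)/9 = 33.5556
Numerator Σ_{t=1}^{8}(y_t−ȳ)(y_{t+1}−ȳ) = 273.4691
Denominator Σ(y_t−ȳ)² = 438.2222
r_1 = 273.4691 / 438.2222 = 0.624

0.624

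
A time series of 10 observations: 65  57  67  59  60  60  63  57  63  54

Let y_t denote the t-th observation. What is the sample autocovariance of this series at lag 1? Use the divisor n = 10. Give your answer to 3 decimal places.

-8.225

Mean ȳ = (65 + 57 + 67 + 59 + 60 + 60 + 63 + 57 + 63 + 54)/10 = 60.5000
Σ_{t=1}^{9}(y_t−ȳ)(y_{t+1}−ȳ) = -82.2500
γ_1 = -82.2500 / 10 = -8.225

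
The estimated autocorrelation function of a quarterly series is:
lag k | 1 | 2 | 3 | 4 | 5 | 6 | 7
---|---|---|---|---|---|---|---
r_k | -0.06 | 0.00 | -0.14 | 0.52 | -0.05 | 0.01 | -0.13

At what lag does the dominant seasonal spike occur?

The largest autocorrelation is r_4 = 0.52; the remaining lags stay at or below 0.01.
The dominant spike at lag 4 indicates a seasonal period of 4.

4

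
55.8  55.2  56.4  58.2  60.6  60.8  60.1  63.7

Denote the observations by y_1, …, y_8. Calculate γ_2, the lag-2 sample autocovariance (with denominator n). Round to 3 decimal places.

Mean ȳ = (55.8 + 55.2 + 56.4 + 58.2 + 60.6 + 60.8 + 60.1 + 63.7)/8 = 58.8500
Deviations: -3.0500, -3.6500, -2.4500, -0.6500, 1.7500, 1.9500, 1.2500, 4.8500
Σ_{t=1}^{6}(y_t−ȳ)(y_{t+2}−ȳ) = 15.9350
γ_2 = 15.9350 / 8 = 1.992

1.992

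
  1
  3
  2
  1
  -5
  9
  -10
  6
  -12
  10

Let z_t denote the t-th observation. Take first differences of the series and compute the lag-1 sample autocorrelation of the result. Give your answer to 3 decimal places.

-0.797

First differences Δz: 2, -1, -1, -6, 14, -19, 16, -18, 22
Mean of differences = 1.0000
Numerator Σ(Δz_t−Δz̄)(Δz_{t+1}−Δz̄) = -1319.0000
Denominator Σ(Δz_t−Δz̄)² = 1654.0000
r_1(Δz) = -1319.0000 / 1654.0000 = -0.797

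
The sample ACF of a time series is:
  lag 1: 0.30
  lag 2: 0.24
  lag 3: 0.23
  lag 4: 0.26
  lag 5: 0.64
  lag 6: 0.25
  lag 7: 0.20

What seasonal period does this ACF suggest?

5

The largest autocorrelation is r_5 = 0.64; the remaining lags stay at or below 0.30. The elevated value at lag 1 (0.30), dropping to 0.24 at lag 2, reflects decaying short-term dependence rather than seasonality.
The dominant spike at lag 5 indicates a seasonal period of 5.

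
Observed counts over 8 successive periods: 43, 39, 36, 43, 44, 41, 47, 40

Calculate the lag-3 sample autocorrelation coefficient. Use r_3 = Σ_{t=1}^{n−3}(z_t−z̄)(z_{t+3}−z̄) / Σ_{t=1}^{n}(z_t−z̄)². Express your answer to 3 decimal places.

0.034

Mean z̄ = (43 + 39 + 36 + 43 + 44 + 41 + 47 + 40)/8 = 41.6250
Deviations from mean: 1.3750, -2.6250, -5.6250, 1.3750, 2.3750, -0.6250, 5.3750, -1.6250
Σ(z_t−z̄)(z_{t+3}−z̄) = (1.8906) + (-6.2344) + (3.5156) + (7.3906) + (-3.8594) = 2.7031
Denominator Σ(z_t−z̄)² = 79.8750
r_3 = 2.7031 / 79.8750 = 0.034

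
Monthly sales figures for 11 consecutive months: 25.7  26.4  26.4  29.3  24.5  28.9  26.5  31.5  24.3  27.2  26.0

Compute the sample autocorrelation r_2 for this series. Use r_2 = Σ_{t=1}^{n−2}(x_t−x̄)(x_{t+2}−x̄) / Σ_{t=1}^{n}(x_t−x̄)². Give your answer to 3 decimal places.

0.433

Mean x̄ = (25.7 + 26.4 + 26.4 + 29.3 + 24.5 + 28.9 + 26.5 + 31.5 + 24.3 + 27.2 + 26.0)/11 = 26.9727
Numerator Σ_{t=1}^{9}(x_t−x̄)(x_{t+2}−x̄) = 20.0840
Denominator Σ(x_t−x̄)² = 46.3818
r_2 = 20.0840 / 46.3818 = 0.433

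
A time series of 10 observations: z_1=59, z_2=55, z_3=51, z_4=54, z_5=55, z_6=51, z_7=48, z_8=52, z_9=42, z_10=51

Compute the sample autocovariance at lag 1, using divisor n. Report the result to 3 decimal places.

3.136

Mean z̄ = (59 + 55 + 51 + 54 + 55 + 51 + 48 + 52 + 42 + 51)/10 = 51.8000
Σ_{t=1}^{9}(z_t−z̄)(z_{t+1}−z̄) = 31.3600
γ_1 = 31.3600 / 10 = 3.136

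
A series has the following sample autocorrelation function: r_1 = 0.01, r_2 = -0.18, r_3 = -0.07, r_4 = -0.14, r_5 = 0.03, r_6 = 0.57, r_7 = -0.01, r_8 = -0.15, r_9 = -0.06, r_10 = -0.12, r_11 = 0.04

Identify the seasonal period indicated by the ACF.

The largest autocorrelation is r_6 = 0.57; the remaining lags stay at or below 0.04.
The dominant spike at lag 6 indicates a seasonal period of 6.

6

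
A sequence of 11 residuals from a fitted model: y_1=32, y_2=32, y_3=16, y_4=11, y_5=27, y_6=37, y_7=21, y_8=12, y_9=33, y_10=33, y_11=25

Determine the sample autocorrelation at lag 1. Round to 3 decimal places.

0.087

Mean ȳ = (32 + 32 + 16 + 11 + 27 + 37 + 21 + 12 + 33 + 33 + 25)/11 = 25.3636
Numerator Σ_{t=1}^{10}(y_t−ȳ)(y_{t+1}−ȳ) = 72.9587
Denominator Σ(y_t−ȳ)² = 834.5455
r_1 = 72.9587 / 834.5455 = 0.087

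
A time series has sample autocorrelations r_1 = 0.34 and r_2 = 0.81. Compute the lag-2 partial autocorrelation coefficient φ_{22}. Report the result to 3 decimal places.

0.785

φ_{22} = (r_2 − r_1²) / (1 − r_1²)
r_1² = (0.34)² = 0.1156
Numerator = 0.81 − 0.1156 = 0.6944; denominator = 1 − 0.1156 = 0.8844
φ_{22} = 0.6944 / 0.8844 = 0.785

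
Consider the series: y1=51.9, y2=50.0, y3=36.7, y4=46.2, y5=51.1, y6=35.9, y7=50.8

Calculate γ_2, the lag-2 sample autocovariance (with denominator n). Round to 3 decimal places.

-11.245

Mean ȳ = (51.9 + 50.0 + 36.7 + 46.2 + 51.1 + 35.9 + 50.8)/7 = 46.0857
Deviations: 5.8143, 3.9143, -9.3857, 0.1143, 5.0143, -10.1857, 4.7143
Σ_{t=1}^{5}(y_t−ȳ)(y_{t+2}−ȳ) = -78.7118
γ_2 = -78.7118 / 7 = -11.245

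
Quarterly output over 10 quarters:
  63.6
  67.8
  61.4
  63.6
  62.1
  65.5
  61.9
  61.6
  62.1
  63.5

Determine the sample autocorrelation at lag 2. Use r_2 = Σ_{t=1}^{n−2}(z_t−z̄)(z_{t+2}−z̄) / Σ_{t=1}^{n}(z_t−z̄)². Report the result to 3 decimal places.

0.083

Mean z̄ = (63.6 + 67.8 + 61.4 + 63.6 + 62.1 + 65.5 + 61.9 + 61.6 + 62.1 + 63.5)/10 = 63.3100
Numerator Σ_{t=1}^{8}(z_t−z̄)(z_{t+2}−z̄) = 3.0368
Denominator Σ(z_t−z̄)² = 36.6490
r_2 = 3.0368 / 36.6490 = 0.083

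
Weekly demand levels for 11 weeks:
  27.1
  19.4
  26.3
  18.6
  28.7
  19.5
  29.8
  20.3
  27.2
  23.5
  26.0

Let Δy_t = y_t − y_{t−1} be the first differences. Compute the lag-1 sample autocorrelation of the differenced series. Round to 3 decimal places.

-0.924

First differences Δy: -7.7, 6.9, -7.7, 10.1, -9.2, 10.3, -9.5, 6.9, -3.7, 2.5
Mean of differences = -0.1100
Numerator Σ(Δy_t−Δȳ)(Δy_{t+1}−Δȳ) = -569.4511
Denominator Σ(Δy_t−Δȳ)² = 616.6090
r_1(Δy) = -569.4511 / 616.6090 = -0.924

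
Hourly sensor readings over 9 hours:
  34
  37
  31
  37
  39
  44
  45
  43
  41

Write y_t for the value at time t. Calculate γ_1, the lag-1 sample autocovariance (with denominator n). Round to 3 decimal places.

11.556

Mean ȳ = (34 + 37 + 31 + 37 + 39 + 44 + 45 + 43 + 41)/9 = 39.0000
Σ_{t=1}^{8}(y_t−ȳ)(y_{t+1}−ȳ) = 104.0000
γ_1 = 104.0000 / 9 = 11.556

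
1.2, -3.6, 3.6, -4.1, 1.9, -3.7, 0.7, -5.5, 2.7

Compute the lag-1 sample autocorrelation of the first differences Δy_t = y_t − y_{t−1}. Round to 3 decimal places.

First differences Δy: -4.8, 7.2, -7.7, 6.0, -5.6, 4.4, -6.2, 8.2
Mean of differences = 0.1875
Numerator Σ(Δy_t−Δȳ)(Δy_{t+1}−Δȳ) = -272.2389
Denominator Σ(Δy_t−Δȳ)² = 326.2888
r_1(Δy) = -272.2389 / 326.2888 = -0.834

-0.834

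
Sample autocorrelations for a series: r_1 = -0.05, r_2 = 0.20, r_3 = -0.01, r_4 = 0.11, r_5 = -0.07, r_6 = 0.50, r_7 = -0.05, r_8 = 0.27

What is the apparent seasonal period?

The largest autocorrelation is r_6 = 0.50; the remaining lags stay at or below 0.27.
The dominant spike at lag 6 indicates a seasonal period of 6.

6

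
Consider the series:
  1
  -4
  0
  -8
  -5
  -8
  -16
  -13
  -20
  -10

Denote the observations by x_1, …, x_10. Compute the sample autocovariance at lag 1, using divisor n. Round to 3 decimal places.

18.891

Mean x̄ = (1 − 4 + 0 − 8 − 5 − 8 − 16 − 13 − 20 − 10)/10 = -8.3000
Σ_{t=1}^{9}(x_t−x̄)(x_{t+1}−x̄) = 188.9100
γ_1 = 188.9100 / 10 = 18.891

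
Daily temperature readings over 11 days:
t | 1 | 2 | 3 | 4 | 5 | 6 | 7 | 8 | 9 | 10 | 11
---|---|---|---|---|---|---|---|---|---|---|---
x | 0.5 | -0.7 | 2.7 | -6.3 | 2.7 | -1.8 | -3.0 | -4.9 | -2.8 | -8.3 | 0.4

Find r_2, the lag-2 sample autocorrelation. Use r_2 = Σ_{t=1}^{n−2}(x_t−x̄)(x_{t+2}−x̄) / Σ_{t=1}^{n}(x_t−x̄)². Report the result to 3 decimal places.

0.311

Mean x̄ = (0.5 − 0.7 + 2.7 − 6.3 + 2.7 − 1.8 − 3.0 − 4.9 − 2.8 − 8.3 + 0.4)/11 = -1.9545
Numerator Σ_{t=1}^{9}(x_t−x̄)(x_{t+2}−x̄) = 39.2286
Denominator Σ(x_t−x̄)² = 126.1273
r_2 = 39.2286 / 126.1273 = 0.311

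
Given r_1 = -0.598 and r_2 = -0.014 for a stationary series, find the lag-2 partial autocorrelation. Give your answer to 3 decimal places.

-0.578

φ_{22} = (r_2 − r_1²) / (1 − r_1²)
r_1² = (-0.598)² = 0.357604
Numerator = -0.014 − 0.3576 = -0.3716; denominator = 1 − 0.3576 = 0.6424
φ_{22} = -0.3716 / 0.6424 = -0.578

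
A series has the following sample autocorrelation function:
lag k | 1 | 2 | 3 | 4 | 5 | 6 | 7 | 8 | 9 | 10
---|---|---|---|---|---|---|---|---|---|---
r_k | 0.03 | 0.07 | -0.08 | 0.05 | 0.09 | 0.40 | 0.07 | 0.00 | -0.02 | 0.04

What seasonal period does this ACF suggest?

The largest autocorrelation is r_6 = 0.40; the remaining lags stay at or below 0.09.
The dominant spike at lag 6 indicates a seasonal period of 6.

6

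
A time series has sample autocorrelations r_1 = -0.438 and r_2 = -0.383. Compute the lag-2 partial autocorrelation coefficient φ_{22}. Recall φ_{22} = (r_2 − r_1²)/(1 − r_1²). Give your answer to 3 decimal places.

-0.711

φ_{22} = (r_2 − r_1²) / (1 − r_1²)
r_1² = (-0.438)² = 0.191844
Numerator = -0.383 − 0.1918 = -0.5748; denominator = 1 − 0.1918 = 0.8082
φ_{22} = -0.5748 / 0.8082 = -0.711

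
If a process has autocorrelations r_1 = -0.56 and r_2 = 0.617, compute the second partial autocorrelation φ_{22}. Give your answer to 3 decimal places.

φ_{22} = (r_2 − r_1²) / (1 − r_1²)
r_1² = (-0.56)² = 0.3136
Numerator = 0.617 − 0.3136 = 0.3034; denominator = 1 − 0.3136 = 0.6864
φ_{22} = 0.3034 / 0.6864 = 0.442

0.442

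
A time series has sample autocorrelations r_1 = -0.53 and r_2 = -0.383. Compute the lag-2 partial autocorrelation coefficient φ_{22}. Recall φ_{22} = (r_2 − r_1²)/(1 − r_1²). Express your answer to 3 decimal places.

φ_{22} = (r_2 − r_1²) / (1 − r_1²)
r_1² = (-0.53)² = 0.2809
Numerator = -0.383 − 0.2809 = -0.6639; denominator = 1 − 0.2809 = 0.7191
φ_{22} = -0.6639 / 0.7191 = -0.923

-0.923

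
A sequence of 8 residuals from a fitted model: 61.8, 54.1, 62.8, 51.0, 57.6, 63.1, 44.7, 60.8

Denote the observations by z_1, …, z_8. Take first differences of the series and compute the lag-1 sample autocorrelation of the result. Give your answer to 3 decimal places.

-0.645

First differences Δz: -7.7, 8.7, -11.8, 6.6, 5.5, -18.4, 16.1
Mean of differences = -0.1429
Numerator Σ(Δz_t−Δz̄)(Δz_{t+1}−Δz̄) = -610.0333
Denominator Σ(Δz_t−Δz̄)² = 945.6571
r_1(Δz) = -610.0333 / 945.6571 = -0.645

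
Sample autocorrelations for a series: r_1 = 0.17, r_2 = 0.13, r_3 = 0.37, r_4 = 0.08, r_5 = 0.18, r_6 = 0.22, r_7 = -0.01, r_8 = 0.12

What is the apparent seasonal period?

3

The largest autocorrelation is r_3 = 0.37, with a weaker echo at lag 6 (0.22); the remaining lags stay at or below 0.18.
The dominant spike at lag 3 indicates a seasonal period of 3.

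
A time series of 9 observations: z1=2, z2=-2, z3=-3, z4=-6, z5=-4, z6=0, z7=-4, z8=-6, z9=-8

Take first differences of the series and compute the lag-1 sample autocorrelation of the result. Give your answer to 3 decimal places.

First differences Δz: -4, -1, -3, 2, 4, -4, -2, -2
Mean of differences = -1.2500
Numerator Σ(Δz_t−Δz̄)(Δz_{t+1}−Δz̄) = -1.5625
Denominator Σ(Δz_t−Δz̄)² = 57.5000
r_1(Δz) = -1.5625 / 57.5000 = -0.027

-0.027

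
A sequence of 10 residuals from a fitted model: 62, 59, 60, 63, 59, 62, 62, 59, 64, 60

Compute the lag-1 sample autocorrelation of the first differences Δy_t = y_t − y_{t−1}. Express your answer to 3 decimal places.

First differences Δy: -3, 1, 3, -4, 3, 0, -3, 5, -4
Mean of differences = -0.2222
Numerator Σ(Δy_t−Δȳ)(Δy_{t+1}−Δȳ) = -57.9383
Denominator Σ(Δy_t−Δȳ)² = 93.5556
r_1(Δy) = -57.9383 / 93.5556 = -0.619

-0.619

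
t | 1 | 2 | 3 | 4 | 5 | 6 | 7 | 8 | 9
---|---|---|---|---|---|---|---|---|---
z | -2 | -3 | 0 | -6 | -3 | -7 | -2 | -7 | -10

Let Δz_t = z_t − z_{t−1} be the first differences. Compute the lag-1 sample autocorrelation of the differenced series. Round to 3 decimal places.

-0.705

First differences Δz: -1, 3, -6, 3, -4, 5, -5, -3
Mean of differences = -1.0000
Numerator Σ(Δz_t−Δz̄)(Δz_{t+1}−Δz̄) = -86.0000
Denominator Σ(Δz_t−Δz̄)² = 122.0000
r_1(Δz) = -86.0000 / 122.0000 = -0.705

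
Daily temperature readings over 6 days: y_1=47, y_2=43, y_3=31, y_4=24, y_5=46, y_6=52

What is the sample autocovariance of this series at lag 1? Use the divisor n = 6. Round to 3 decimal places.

Mean ȳ = (47 + 43 + 31 + 24 + 46 + 52)/6 = 40.5000
Deviations: 6.5000, 2.5000, -9.5000, -16.5000, 5.5000, 11.5000
Σ_{t=1}^{5}(y_t−ȳ)(y_{t+1}−ȳ) = 121.7500
γ_1 = 121.7500 / 6 = 20.292

20.292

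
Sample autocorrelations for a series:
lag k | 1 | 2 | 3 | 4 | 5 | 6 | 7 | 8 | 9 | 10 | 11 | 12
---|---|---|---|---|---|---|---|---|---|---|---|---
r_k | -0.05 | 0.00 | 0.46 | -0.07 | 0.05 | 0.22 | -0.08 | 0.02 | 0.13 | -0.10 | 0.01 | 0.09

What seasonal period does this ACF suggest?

The largest autocorrelation is r_3 = 0.46, with a weaker echo at lag 6 (0.22); the remaining lags stay at or below 0.13.
The dominant spike at lag 3 indicates a seasonal period of 3.

3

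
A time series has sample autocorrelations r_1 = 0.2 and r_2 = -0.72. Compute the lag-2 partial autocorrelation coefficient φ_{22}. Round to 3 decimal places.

φ_{22} = (r_2 − r_1²) / (1 − r_1²)
r_1² = (0.2)² = 0.04
Numerator = -0.72 − 0.0400 = -0.7600; denominator = 1 − 0.0400 = 0.9600
φ_{22} = -0.7600 / 0.9600 = -0.792

-0.792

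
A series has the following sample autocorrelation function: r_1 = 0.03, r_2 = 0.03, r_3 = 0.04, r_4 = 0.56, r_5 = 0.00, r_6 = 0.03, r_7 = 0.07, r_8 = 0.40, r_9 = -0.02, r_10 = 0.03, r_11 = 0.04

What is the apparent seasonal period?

The largest autocorrelation is r_4 = 0.56, with a weaker echo at lag 8 (0.40); the remaining lags stay at or below 0.07.
The dominant spike at lag 4 indicates a seasonal period of 4.

4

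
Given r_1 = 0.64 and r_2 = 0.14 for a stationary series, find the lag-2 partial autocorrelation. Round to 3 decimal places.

φ_{22} = (r_2 − r_1²) / (1 − r_1²)
r_1² = (0.64)² = 0.4096
Numerator = 0.14 − 0.4096 = -0.2696; denominator = 1 − 0.4096 = 0.5904
φ_{22} = -0.2696 / 0.5904 = -0.457

-0.457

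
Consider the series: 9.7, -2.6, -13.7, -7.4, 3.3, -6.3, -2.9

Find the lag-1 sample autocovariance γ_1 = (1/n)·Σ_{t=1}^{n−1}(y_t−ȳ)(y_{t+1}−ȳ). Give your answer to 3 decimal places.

0.122

Mean ȳ = (9.7 − 2.6 − 13.7 − 7.4 + 3.3 − 6.3 − 2.9)/7 = -2.8429
Σ_{t=1}^{6}(y_t−ȳ)(y_{t+1}−ȳ) = 0.8539
γ_1 = 0.8539 / 7 = 0.122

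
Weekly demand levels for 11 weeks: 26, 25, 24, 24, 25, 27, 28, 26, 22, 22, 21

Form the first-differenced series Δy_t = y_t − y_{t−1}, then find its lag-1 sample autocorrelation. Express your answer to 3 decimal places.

0.349

First differences Δy: -1, -1, 0, 1, 2, 1, -2, -4, 0, -1
Mean of differences = -0.5000
Numerator Σ(Δy_t−Δȳ)(Δy_{t+1}−Δȳ) = 9.2500
Denominator Σ(Δy_t−Δȳ)² = 26.5000
r_1(Δy) = 9.2500 / 26.5000 = 0.349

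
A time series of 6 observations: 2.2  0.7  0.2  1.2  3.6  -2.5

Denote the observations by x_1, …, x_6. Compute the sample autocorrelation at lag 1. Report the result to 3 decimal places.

-0.411

Mean x̄ = (2.2 + 0.7 + 0.2 + 1.2 + 3.6 − 2.5)/6 = 0.9000
Numerator Σ_{t=1}^{5}(x_t−x̄)(x_{t+1}−x̄) = -8.7000
Denominator Σ(x_t−x̄)² = 21.1600
r_1 = -8.7000 / 21.1600 = -0.411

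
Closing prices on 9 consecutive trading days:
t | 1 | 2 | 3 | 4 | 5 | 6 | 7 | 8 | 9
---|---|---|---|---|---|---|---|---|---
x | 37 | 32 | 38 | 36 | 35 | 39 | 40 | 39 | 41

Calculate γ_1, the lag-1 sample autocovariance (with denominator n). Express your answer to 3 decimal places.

Mean x̄ = (37 + 32 + 38 + 36 + 35 + 39 + 40 + 39 + 41)/9 = 37.4444
Σ_{t=1}^{8}(x_t−x̄)(x_{t+1}−x̄) = 11.8025
γ_1 = 11.8025 / 9 = 1.311

1.311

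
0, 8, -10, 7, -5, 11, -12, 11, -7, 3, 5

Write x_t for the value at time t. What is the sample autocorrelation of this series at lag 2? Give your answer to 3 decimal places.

Mean x̄ = (0 + 8 − 10 + 7 − 5 + 11 − 12 + 11 − 7 + 3 + 5)/11 = 1.0000
Numerator Σ_{t=1}^{9}(x_t−x̄)(x_{t+2}−x̄) = 449.0000
Denominator Σ(x_t−x̄)² = 696.0000
r_2 = 449.0000 / 696.0000 = 0.645

0.645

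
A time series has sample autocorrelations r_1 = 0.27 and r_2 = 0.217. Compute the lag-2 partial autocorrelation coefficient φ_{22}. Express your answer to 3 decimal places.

φ_{22} = (r_2 − r_1²) / (1 − r_1²)
r_1² = (0.27)² = 0.0729
Numerator = 0.217 − 0.0729 = 0.1441; denominator = 1 − 0.0729 = 0.9271
φ_{22} = 0.1441 / 0.9271 = 0.155

0.155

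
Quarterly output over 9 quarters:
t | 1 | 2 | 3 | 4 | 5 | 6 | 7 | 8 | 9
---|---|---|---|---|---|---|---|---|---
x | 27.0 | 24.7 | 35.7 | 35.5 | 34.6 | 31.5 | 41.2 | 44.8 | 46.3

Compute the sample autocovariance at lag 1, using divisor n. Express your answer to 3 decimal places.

24.883

Mean x̄ = (27.0 + 24.7 + 35.7 + 35.5 + 34.6 + 31.5 + 41.2 + 44.8 + 46.3)/9 = 35.7000
Σ_{t=1}^{8}(x_t−x̄)(x_{t+1}−x̄) = 223.9500
γ_1 = 223.9500 / 9 = 24.883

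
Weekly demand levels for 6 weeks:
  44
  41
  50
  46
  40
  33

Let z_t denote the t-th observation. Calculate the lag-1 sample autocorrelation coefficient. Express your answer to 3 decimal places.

0.171

Mean z̄ = (44 + 41 + 50 + 46 + 40 + 33)/6 = 42.3333
Σ(z_t−z̄)(z_{t+1}−z̄) = (-2.2222) + (-10.2222) + (28.1111) + (-8.5556) + (21.7778) = 28.8889
Denominator Σ(z_t−z̄)² = 169.3333
r_1 = 28.8889 / 169.3333 = 0.171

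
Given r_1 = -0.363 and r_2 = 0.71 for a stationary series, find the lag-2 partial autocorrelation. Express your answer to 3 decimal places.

0.666

φ_{22} = (r_2 − r_1²) / (1 − r_1²)
r_1² = (-0.363)² = 0.131769
Numerator = 0.71 − 0.1318 = 0.5782; denominator = 1 − 0.1318 = 0.8682
φ_{22} = 0.5782 / 0.8682 = 0.666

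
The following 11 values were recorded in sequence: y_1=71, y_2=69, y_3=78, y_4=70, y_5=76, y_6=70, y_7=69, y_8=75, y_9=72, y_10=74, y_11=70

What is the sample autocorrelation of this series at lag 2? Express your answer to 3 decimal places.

0.155

Mean ȳ = (71 + 69 + 78 + 70 + 76 + 70 + 69 + 75 + 72 + 74 + 70)/11 = 72.1818
Numerator Σ_{t=1}^{9}(y_t−ȳ)(y_{t+2}−ȳ) = 14.8430
Denominator Σ(y_t−ȳ)² = 95.6364
r_2 = 14.8430 / 95.6364 = 0.155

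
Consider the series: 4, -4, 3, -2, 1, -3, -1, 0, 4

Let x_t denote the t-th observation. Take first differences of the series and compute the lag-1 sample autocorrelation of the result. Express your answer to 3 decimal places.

-0.652

First differences Δx: -8, 7, -5, 3, -4, 2, 1, 4
Mean of differences = 0.0000
Numerator Σ(Δx_t−Δx̄)(Δx_{t+1}−Δx̄) = -120.0000
Denominator Σ(Δx_t−Δx̄)² = 184.0000
r_1(Δx) = -120.0000 / 184.0000 = -0.652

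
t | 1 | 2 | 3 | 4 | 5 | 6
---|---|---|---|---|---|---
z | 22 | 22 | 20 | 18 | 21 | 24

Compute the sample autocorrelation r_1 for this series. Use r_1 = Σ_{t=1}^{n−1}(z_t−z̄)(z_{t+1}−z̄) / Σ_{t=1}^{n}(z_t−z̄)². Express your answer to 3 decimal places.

0.167

Mean z̄ = (22 + 22 + 20 + 18 + 21 + 24)/6 = 21.1667
Σ(z_t−z̄)(z_{t+1}−z̄) = (0.6944) + (-0.9722) + (3.6944) + (0.5278) + (-0.4722) = 3.4722
Denominator Σ(z_t−z̄)² = 20.8333
r_1 = 3.4722 / 20.8333 = 0.167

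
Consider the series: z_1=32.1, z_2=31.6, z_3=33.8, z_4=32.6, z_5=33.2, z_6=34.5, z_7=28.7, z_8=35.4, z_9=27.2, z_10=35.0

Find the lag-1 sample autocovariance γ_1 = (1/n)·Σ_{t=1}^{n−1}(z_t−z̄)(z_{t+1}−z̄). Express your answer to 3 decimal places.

Mean z̄ = (32.1 + 31.6 + 33.8 + 32.6 + 33.2 + 34.5 + 28.7 + 35.4 + 27.2 + 35.0)/10 = 32.4100
Σ_{t=1}^{9}(z_t−z̄)(z_{t+1}−z̄) = -46.7281
γ_1 = -46.7281 / 10 = -4.673

-4.673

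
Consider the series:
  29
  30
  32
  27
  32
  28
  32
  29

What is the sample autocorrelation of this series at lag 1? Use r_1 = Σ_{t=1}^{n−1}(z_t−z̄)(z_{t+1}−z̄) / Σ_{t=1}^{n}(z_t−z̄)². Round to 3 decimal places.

Mean z̄ = (29 + 30 + 32 + 27 + 32 + 28 + 32 + 29)/8 = 29.8750
Deviations from mean: -0.8750, 0.1250, 2.1250, -2.8750, 2.1250, -1.8750, 2.1250, -0.8750
Numerator Σ_{t=1}^{7}(z_t−z̄)(z_{t+1}−z̄) = -21.8906
Denominator Σ(z_t−z̄)² = 26.8750
r_1 = -21.8906 / 26.8750 = -0.815

-0.815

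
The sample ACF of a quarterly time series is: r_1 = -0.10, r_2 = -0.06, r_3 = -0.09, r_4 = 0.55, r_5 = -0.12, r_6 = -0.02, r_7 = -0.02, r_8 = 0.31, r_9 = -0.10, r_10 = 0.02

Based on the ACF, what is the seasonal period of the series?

The largest autocorrelation is r_4 = 0.55, with a weaker echo at lag 8 (0.31); the remaining lags stay at or below 0.02.
The dominant spike at lag 4 indicates a seasonal period of 4.

4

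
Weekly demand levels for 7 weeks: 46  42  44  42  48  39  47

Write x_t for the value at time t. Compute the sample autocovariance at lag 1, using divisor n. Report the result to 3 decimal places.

-6.714

Mean x̄ = (46 + 42 + 44 + 42 + 48 + 39 + 47)/7 = 44.0000
Deviations: 2.0000, -2.0000, 0.0000, -2.0000, 4.0000, -5.0000, 3.0000
Σ_{t=1}^{6}(x_t−x̄)(x_{t+1}−x̄) = -47.0000
γ_1 = -47.0000 / 7 = -6.714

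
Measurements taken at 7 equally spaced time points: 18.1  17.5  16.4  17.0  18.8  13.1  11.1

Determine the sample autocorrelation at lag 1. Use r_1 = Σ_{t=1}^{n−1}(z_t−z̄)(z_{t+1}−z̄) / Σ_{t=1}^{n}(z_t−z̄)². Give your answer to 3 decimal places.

0.271

Mean z̄ = (18.1 + 17.5 + 16.4 + 17.0 + 18.8 + 13.1 + 11.1)/7 = 16.0000
Deviations from mean: 2.1000, 1.5000, 0.4000, 1.0000, 2.8000, -2.9000, -4.9000
Σ(z_t−z̄)(z_{t+1}−z̄) = (3.1500) + (0.6000) + (0.4000) + (2.8000) + (-8.1200) + (14.2100) = 13.0400
Denominator Σ(z_t−z̄)² = 48.0800
r_1 = 13.0400 / 48.0800 = 0.271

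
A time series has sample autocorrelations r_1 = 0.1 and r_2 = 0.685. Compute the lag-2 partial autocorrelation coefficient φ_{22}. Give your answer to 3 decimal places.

0.682

φ_{22} = (r_2 − r_1²) / (1 − r_1²)
r_1² = (0.1)² = 0.01
Numerator = 0.685 − 0.0100 = 0.6750; denominator = 1 − 0.0100 = 0.9900
φ_{22} = 0.6750 / 0.9900 = 0.682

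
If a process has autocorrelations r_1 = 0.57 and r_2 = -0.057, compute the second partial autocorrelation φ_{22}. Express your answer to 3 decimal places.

φ_{22} = (r_2 − r_1²) / (1 − r_1²)
r_1² = (0.57)² = 0.3249
Numerator = -0.057 − 0.3249 = -0.3819; denominator = 1 − 0.3249 = 0.6751
φ_{22} = -0.3819 / 0.6751 = -0.566

-0.566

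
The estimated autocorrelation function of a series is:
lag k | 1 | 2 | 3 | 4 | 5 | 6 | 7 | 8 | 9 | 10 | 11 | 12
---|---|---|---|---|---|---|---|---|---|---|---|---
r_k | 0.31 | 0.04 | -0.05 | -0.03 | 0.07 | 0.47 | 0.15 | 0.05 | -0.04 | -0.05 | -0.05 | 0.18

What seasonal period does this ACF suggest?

6

The largest autocorrelation is r_6 = 0.47; the remaining lags stay at or below 0.31. The elevated value at lag 1 (0.31), dropping to 0.04 at lag 2, reflects decaying short-term dependence rather than seasonality.
The dominant spike at lag 6 indicates a seasonal period of 6.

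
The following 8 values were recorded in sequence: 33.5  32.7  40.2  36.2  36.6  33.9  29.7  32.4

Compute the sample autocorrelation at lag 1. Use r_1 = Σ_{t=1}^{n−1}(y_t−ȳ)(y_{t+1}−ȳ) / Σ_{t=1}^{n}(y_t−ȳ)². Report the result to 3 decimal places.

0.233

Mean ȳ = (33.5 + 32.7 + 40.2 + 36.2 + 36.6 + 33.9 + 29.7 + 32.4)/8 = 34.4000
Deviations from mean: -0.9000, -1.7000, 5.8000, 1.8000, 2.2000, -0.5000, -4.7000, -2.0000
Σ(y_t−ȳ)(y_{t+1}−ȳ) = (1.5300) + (-9.8600) + (10.4400) + (3.9600) + (-1.1000) + (2.3500) + (9.4000) = 16.7200
Denominator Σ(y_t−ȳ)² = 71.7600
r_1 = 16.7200 / 71.7600 = 0.233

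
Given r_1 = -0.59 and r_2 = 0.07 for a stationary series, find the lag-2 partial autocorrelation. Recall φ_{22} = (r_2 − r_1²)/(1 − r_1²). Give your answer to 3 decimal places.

-0.427

φ_{22} = (r_2 − r_1²) / (1 − r_1²)
r_1² = (-0.59)² = 0.3481
Numerator = 0.07 − 0.3481 = -0.2781; denominator = 1 − 0.3481 = 0.6519
φ_{22} = -0.2781 / 0.6519 = -0.427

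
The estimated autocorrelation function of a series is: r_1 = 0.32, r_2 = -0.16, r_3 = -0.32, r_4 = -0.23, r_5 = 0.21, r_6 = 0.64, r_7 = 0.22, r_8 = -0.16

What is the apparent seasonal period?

The largest autocorrelation is r_6 = 0.64; the remaining lags stay at or below 0.32.
The dominant spike at lag 6 indicates a seasonal period of 6.

6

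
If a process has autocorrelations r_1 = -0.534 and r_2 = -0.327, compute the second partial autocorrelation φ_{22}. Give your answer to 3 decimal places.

-0.856

φ_{22} = (r_2 − r_1²) / (1 − r_1²)
r_1² = (-0.534)² = 0.285156
Numerator = -0.327 − 0.2852 = -0.6122; denominator = 1 − 0.2852 = 0.7148
φ_{22} = -0.6122 / 0.7148 = -0.856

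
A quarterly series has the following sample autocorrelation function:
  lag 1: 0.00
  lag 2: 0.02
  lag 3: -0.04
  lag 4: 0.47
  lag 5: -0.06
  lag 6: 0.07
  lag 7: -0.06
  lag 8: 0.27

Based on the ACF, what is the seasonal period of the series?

4

The largest autocorrelation is r_4 = 0.47, with a weaker echo at lag 8 (0.27); the remaining lags stay at or below 0.07.
The dominant spike at lag 4 indicates a seasonal period of 4.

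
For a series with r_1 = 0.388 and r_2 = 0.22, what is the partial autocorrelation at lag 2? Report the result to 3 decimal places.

0.082

φ_{22} = (r_2 − r_1²) / (1 − r_1²)
r_1² = (0.388)² = 0.150544
Numerator = 0.22 − 0.1505 = 0.0695; denominator = 1 − 0.1505 = 0.8495
φ_{22} = 0.0695 / 0.8495 = 0.082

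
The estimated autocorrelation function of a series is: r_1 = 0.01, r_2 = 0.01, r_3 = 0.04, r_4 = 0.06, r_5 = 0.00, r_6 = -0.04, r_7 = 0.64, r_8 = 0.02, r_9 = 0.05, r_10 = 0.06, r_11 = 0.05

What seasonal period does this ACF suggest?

7

The largest autocorrelation is r_7 = 0.64; the remaining lags stay at or below 0.06.
The dominant spike at lag 7 indicates a seasonal period of 7.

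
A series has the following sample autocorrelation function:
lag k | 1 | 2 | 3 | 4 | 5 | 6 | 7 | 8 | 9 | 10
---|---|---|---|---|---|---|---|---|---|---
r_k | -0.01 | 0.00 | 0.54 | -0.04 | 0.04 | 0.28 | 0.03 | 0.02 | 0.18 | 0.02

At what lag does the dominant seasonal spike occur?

3

The largest autocorrelation is r_3 = 0.54, with weaker echoes at lags 6 (0.28) and 9 (0.18); the remaining lags stay at or below 0.04.
The dominant spike at lag 3 indicates a seasonal period of 3.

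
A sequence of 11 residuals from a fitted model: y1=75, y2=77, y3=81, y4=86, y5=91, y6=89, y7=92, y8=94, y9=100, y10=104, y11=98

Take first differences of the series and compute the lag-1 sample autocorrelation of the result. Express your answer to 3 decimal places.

First differences Δy: 2, 4, 5, 5, -2, 3, 2, 6, 4, -6
Mean of differences = 2.3000
Numerator Σ(Δy_t−Δȳ)(Δy_{t+1}−Δȳ) = -12.3900
Denominator Σ(Δy_t−Δȳ)² = 122.1000
r_1(Δy) = -12.3900 / 122.1000 = -0.101

-0.101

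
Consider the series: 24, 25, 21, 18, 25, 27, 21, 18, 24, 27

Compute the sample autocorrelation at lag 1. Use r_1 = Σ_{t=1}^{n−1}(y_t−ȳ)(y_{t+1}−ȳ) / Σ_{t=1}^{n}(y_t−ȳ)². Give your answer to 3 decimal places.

0.070

Mean ȳ = (24 + 25 + 21 + 18 + 25 + 27 + 21 + 18 + 24 + 27)/10 = 23.0000
Numerator Σ_{t=1}^{9}(y_t−ȳ)(y_{t+1}−ȳ) = 7.0000
Denominator Σ(y_t−ȳ)² = 100.0000
r_1 = 7.0000 / 100.0000 = 0.070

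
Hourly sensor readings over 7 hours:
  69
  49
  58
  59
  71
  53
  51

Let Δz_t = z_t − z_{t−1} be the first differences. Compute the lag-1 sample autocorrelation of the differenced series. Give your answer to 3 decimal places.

-0.373

First differences Δz: -20, 9, 1, 12, -18, -2
Mean of differences = -3.0000
Numerator Σ(Δz_t−Δz̄)(Δz_{t+1}−Δz̄) = -336.0000
Denominator Σ(Δz_t−Δz̄)² = 900.0000
r_1(Δz) = -336.0000 / 900.0000 = -0.373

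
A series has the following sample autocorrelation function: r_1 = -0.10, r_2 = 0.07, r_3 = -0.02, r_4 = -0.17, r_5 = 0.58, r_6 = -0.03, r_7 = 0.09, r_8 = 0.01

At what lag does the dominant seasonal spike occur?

The largest autocorrelation is r_5 = 0.58; the remaining lags stay at or below 0.09.
The dominant spike at lag 5 indicates a seasonal period of 5.

5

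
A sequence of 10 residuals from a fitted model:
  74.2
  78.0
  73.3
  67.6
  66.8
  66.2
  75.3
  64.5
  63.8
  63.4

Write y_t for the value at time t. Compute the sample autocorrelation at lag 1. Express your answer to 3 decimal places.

Mean ȳ = (74.2 + 78.0 + 73.3 + 67.6 + 66.8 + 66.2 + 75.3 + 64.5 + 63.8 + 63.4)/10 = 69.3100
Numerator Σ_{t=1}^{9}(y_t−ȳ)(y_{t+1}−ȳ) = 94.0689
Denominator Σ(y_t−ȳ)² = 258.5490
r_1 = 94.0689 / 258.5490 = 0.364

0.364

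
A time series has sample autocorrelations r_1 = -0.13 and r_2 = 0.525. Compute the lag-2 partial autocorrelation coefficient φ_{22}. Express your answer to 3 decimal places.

0.517

φ_{22} = (r_2 − r_1²) / (1 − r_1²)
r_1² = (-0.13)² = 0.0169
Numerator = 0.525 − 0.0169 = 0.5081; denominator = 1 − 0.0169 = 0.9831
φ_{22} = 0.5081 / 0.9831 = 0.517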